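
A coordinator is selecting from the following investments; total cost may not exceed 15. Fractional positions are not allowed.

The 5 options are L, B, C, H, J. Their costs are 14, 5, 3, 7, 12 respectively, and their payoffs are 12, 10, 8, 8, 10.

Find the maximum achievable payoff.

B + C: cost 5 + 3 = 8 ≤ 15, payoff 10 + 8 = 18.
B + C + H: cost 5 + 3 + 7 = 15 ≤ 15, payoff 10 + 8 + 8 = 26.
Best is B, C, and H with total payoff 26.

26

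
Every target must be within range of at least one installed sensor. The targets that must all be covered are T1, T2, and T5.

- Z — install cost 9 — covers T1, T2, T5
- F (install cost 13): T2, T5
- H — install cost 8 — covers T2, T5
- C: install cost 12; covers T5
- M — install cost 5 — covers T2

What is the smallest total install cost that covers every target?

9

Z alone covers T1, T2, T5 — every target.
Total install cost: 9.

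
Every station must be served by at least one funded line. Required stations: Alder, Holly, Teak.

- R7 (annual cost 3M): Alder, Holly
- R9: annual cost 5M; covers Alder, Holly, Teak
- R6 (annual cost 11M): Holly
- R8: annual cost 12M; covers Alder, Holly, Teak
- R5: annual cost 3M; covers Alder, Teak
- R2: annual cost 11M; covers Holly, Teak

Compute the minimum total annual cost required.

5

The greedy cost-per-new-station heuristic would pick R7 and R5 for 6, but a cheaper cover exists.
R9 alone covers Alder, Holly, Teak — every station.
Total annual cost: 5.
No cover costs less than 5.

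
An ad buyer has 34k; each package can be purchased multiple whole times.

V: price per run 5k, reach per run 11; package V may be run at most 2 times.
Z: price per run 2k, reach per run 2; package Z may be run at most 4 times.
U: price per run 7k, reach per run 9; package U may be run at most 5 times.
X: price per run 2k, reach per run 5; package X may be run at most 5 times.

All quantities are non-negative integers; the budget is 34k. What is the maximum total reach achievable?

X has the best ratio (5/2); taking only X gives at most 5×5 = 25 (stopped by the supply cap of 5).
Mixing does better — 2×V, 2×U, and 5×X: price 34 ≤ 34, reach 2·11 + 2·9 + 5·5 = 65.

65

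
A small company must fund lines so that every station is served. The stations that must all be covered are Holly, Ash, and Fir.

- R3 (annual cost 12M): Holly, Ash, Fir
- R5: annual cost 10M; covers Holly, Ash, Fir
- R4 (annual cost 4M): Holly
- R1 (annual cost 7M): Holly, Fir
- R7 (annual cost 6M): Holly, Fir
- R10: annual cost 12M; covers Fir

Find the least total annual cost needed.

10

This is a weighted set-cover instance.
The greedy cost-per-new-station heuristic would pick R7 and R5 for 16, but a cheaper cover exists.
R5 alone covers Holly, Ash, Fir — every station.
Total annual cost: 10.
No cover costs less than 10.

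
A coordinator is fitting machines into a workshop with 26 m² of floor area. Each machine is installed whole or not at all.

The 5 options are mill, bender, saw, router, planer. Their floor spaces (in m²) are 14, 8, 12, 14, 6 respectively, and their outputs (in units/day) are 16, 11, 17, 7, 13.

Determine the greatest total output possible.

This is a 0-1 knapsack instance.
Take bender, saw, and planer: floor space 8 + 12 + 6 = 26 ≤ 26, output 11 + 17 + 13 = 41.
No other feasible combination does better.

41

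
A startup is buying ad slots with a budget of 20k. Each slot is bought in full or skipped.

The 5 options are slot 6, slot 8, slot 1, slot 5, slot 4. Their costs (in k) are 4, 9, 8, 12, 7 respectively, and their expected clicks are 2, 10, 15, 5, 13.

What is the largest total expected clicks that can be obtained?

Treat it as a binary knapsack problem.
Take slot 6, slot 1, and slot 4: cost 4 + 8 + 7 = 19 ≤ 20, expected clicks 2 + 15 + 13 = 30.
No other feasible combination does better.

30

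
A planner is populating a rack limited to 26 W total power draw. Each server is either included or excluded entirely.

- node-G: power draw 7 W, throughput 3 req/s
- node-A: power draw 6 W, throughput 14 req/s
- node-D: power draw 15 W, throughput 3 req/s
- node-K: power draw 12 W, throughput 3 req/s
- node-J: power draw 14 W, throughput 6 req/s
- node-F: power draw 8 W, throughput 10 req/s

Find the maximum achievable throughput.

This is an integer program with binary decision variables.
Take node-G, node-A, and node-F: power draw 7 + 6 + 8 = 21 ≤ 26, throughput 3 + 14 + 10 = 27.
No feasible combination exceeds this.

27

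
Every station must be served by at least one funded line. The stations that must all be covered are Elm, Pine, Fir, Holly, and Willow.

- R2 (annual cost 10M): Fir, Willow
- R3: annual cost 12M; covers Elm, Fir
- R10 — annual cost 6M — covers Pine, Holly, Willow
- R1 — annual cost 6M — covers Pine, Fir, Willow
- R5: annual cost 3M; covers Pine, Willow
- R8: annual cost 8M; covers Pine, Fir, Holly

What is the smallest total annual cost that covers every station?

18

The greedy cost-per-new-station heuristic would pick R5, R8, and R3 for 23, but a cheaper cover exists.
Choose R3 and R10: together they cover Elm, Pine, Fir, Holly, Willow — every station.
Total annual cost: 12 + 6 = 18.
No cover costs less than 18.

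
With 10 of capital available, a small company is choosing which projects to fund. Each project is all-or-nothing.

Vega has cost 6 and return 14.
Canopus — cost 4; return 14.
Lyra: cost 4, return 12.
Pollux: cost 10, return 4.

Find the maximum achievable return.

28

Allowing fractional choices, the relaxed optimum would be about 30.7, but projects are indivisible.
Canopus + Lyra: cost 4 + 4 = 8 ≤ 10, return 14 + 12 = 26.
Vega + Canopus: cost 6 + 4 = 10 ≤ 10, return 14 + 14 = 28.
Best is Vega and Canopus with total return 28.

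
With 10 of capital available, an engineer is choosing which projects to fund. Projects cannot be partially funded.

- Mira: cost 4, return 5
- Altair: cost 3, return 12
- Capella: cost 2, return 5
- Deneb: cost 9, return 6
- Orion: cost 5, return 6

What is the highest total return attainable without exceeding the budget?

Altair + Orion: cost 3 + 5 = 8 ≤ 10, return 12 + 6 = 18.
Mira + Altair + Capella: cost 4 + 3 + 2 = 9 ≤ 10, return 5 + 12 + 5 = 22.
Altair + Capella + Orion: cost 3 + 2 + 5 = 10 ≤ 10, return 12 + 5 + 6 = 23.
Best is Altair, Capella, and Orion with total return 23.

23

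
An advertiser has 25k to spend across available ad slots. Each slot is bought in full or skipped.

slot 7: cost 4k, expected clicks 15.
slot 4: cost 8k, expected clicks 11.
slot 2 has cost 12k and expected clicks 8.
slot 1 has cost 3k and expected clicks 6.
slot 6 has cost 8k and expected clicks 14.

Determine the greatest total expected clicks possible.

46

Take slot 7, slot 4, slot 1, and slot 6: cost 4 + 8 + 3 + 8 = 23 ≤ 25, expected clicks 15 + 11 + 6 + 14 = 46.
No other feasible combination does better.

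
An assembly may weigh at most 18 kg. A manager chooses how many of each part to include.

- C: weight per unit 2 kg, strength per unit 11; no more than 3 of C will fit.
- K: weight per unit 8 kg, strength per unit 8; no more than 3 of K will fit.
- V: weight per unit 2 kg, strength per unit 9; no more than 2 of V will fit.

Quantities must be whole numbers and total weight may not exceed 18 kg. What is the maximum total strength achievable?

3×C, 1×K, and 2×V: weight 18 ≤ 18, strength 3·11 + 1·8 + 2·9 = 59.
3×C and 2×V: weight 10 ≤ 18, strength 3·11 + 2·9 = 51.
Best is 59.

59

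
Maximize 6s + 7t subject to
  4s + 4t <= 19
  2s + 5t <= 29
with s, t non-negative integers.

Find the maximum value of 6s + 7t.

Relaxing integrality, the LP optimum is 33.25 at (s,t) = (0, 4.75), which is not an integer point.
(s,t)=(0,4): 4·0+4·4=16≤19, 2·0+5·4=20≤29, objective 28.
(s,t)=(1,3): 4·1+4·3=16≤19, 2·1+5·3=17≤29, objective 27.
(s,t)=(0,3): 4·0+4·3=12≤19, 2·0+5·3=15≤29, objective 21.
No feasible integer point exceeds 28.

28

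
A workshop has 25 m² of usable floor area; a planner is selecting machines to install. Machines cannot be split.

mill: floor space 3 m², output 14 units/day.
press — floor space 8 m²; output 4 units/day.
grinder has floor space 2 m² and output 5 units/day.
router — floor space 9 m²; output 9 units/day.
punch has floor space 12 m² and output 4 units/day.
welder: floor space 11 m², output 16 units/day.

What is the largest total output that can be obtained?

mill + router + welder: floor space 3 + 9 + 11 = 23 ≤ 25, output 14 + 9 + 16 = 39.
mill + grinder + router + welder: floor space 3 + 2 + 9 + 11 = 25 ≤ 25, output 14 + 5 + 9 + 16 = 44.
Best is mill, grinder, router, and welder with total output 44.

44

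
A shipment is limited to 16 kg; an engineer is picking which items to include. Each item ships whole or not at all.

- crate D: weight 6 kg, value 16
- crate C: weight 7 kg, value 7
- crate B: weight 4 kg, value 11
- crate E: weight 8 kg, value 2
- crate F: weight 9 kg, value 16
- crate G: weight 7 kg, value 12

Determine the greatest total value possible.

32

This is an integer program with binary decision variables.
Allowing fractional choices, the relaxed optimum would be about 37.7, but items are indivisible.
crate D + crate G: weight 6 + 7 = 13 ≤ 16, value 16 + 12 = 28.
crate D + crate F: weight 6 + 9 = 15 ≤ 16, value 16 + 16 = 32.
crate F + crate G: weight 9 + 7 = 16 ≤ 16, value 16 + 12 = 28.
Best is crate D and crate F with total value 32.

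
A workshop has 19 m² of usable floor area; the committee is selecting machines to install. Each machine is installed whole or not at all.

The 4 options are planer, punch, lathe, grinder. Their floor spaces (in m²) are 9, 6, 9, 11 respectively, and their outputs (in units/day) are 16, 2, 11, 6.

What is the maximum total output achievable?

Treat it as a binary knapsack problem.
Allowing fractional choices, the relaxed optimum would be about 27.5, but machines are indivisible.
planer + punch: floor space 9 + 6 = 15 ≤ 19, output 16 + 2 = 18.
planer + lathe: floor space 9 + 9 = 18 ≤ 19, output 16 + 11 = 27.
planer: floor space 9 ≤ 19, output 16.
Best is planer and lathe with total output 27.

27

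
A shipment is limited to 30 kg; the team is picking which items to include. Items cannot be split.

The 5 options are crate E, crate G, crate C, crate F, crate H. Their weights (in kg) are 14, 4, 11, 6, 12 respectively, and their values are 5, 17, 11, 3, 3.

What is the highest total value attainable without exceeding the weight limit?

Allowing fractional choices, the relaxed optimum would be about 34.2, but items are indivisible.
crate G + crate C + crate H: weight 4 + 11 + 12 = 27 ≤ 30, value 17 + 11 + 3 = 31.
crate E + crate G + crate C: weight 14 + 4 + 11 = 29 ≤ 30, value 5 + 17 + 11 = 33.
crate G + crate C + crate F: weight 4 + 11 + 6 = 21 ≤ 30, value 17 + 11 + 3 = 31.
Best is crate E, crate G, and crate C with total value 33.

33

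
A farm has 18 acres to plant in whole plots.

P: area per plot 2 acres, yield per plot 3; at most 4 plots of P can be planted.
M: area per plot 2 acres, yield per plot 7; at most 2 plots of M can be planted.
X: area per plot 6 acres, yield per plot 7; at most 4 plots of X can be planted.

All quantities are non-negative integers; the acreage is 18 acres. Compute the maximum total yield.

1×P, 2×M, and 2×X: area 18 ≤ 18, yield 1·3 + 2·7 + 2·7 = 31.
4×P, 2×M, and 1×X: area 18 ≤ 18, yield 4·3 + 2·7 + 1·7 = 33.
Best is 33.

33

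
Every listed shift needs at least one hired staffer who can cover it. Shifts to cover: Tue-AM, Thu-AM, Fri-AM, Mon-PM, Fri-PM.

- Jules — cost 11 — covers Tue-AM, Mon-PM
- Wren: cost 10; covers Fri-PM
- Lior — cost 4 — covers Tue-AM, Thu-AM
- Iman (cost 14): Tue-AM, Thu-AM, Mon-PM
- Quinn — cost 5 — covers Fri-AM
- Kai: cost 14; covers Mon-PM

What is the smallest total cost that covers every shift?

29

The greedy cost-per-new-shift heuristic would pick Lior, Quinn, Wren, and Jules for 30, but a cheaper cover exists.
Choose Wren, Iman, and Quinn: together they cover Tue-AM, Thu-AM, Fri-AM, Mon-PM, Fri-PM — every shift.
Total cost: 10 + 14 + 5 = 29.
No cover costs less than 29.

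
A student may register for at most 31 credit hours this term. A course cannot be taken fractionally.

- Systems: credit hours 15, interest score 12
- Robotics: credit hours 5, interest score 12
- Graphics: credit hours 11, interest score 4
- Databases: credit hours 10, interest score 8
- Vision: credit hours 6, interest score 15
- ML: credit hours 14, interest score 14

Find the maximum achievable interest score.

41

Allowing fractional choices, the relaxed optimum would be about 45.8, but courses are indivisible.
Databases + Vision + ML: credit hours 10 + 6 + 14 = 30 ≤ 31, interest score 8 + 15 + 14 = 37.
Systems + Robotics + Vision: credit hours 15 + 5 + 6 = 26 ≤ 31, interest score 12 + 12 + 15 = 39.
Robotics + Vision + ML: credit hours 5 + 6 + 14 = 25 ≤ 31, interest score 12 + 15 + 14 = 41.
Best is Robotics, Vision, and ML with total interest score 41.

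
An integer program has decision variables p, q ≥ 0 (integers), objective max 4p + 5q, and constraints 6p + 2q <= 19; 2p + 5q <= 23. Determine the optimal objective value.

24

The continuous relaxation peaks at (1.88, 3.85) with value 26.77; rounding to a feasible lattice point costs some objective.
(p,q)=(1,4): 6·1+2·4=14≤19, 2·1+5·4=22≤23, objective 24.
(p,q)=(2,3): 6·2+2·3=18≤19, 2·2+5·3=19≤23, objective 23.
(p,q)=(0,4): 6·0+2·4=8≤19, 2·0+5·4=20≤23, objective 20.
Maximum is 24 at (p,q)=(1,4).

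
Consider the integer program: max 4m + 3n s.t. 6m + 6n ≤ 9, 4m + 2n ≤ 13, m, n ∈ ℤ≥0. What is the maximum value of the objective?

The continuous relaxation peaks at (1.5, 0) with value 6.00; rounding to a feasible lattice point costs some objective.
(m,n)=(1,0): 6·1+6·0=6≤9, 4·1+2·0=4≤13, objective 4.
(m,n)=(0,1): 6·0+6·1=6≤9, 4·0+2·1=2≤13, objective 3.
(m,n)=(0,0): 6·0+6·0=0≤9, 4·0+2·0=0≤13, objective 0.
Maximum is 4 at (m,n)=(1,0).

4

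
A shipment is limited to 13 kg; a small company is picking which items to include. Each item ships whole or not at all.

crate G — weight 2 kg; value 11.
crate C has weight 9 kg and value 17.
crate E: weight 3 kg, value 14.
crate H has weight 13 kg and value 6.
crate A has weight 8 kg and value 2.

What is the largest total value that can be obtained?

31

Allowing fractional choices, the relaxed optimum would be about 40.1, but items are indivisible.
crate C + crate E: weight 9 + 3 = 12 ≤ 13, value 17 + 14 = 31.
crate G + crate C: weight 2 + 9 = 11 ≤ 13, value 11 + 17 = 28.
crate G + crate E + crate A: weight 2 + 3 + 8 = 13 ≤ 13, value 11 + 14 + 2 = 27.
Best is crate C and crate E with total value 31.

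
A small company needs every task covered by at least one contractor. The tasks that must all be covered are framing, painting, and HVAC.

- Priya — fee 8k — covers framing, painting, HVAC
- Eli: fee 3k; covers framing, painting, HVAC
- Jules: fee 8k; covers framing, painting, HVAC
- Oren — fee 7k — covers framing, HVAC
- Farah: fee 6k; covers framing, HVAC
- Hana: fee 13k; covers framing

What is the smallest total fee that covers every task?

3

Eli alone covers framing, painting, HVAC — every task.
Total fee: 3.
No cover costs less than 3.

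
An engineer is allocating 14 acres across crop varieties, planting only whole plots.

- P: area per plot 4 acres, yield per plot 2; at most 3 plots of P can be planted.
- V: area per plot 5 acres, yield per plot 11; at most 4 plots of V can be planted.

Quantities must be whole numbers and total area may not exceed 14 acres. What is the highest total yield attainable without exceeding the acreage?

24

This is a bounded integer knapsack.
V has the best ratio (11/5); taking only V gives at most 2×11 = 22 (stopped by the area limit).
Mixing does better — 1×P and 2×V: area 14 ≤ 14, yield 1·2 + 2·11 = 24.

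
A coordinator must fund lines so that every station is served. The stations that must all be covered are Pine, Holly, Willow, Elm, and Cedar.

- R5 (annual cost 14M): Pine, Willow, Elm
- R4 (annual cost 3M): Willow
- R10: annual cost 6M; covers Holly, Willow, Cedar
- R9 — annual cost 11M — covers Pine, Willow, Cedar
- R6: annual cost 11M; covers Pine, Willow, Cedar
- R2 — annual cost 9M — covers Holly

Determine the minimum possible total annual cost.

Choose R5 and R10: together they cover Pine, Holly, Willow, Elm, Cedar — every station.
Total annual cost: 14 + 6 = 20.
No cover costs less than 20.

20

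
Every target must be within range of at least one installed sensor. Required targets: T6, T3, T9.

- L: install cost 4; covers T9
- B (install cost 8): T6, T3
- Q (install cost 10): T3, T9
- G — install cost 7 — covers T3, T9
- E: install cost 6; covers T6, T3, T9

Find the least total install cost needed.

E alone covers T6, T3, T9 — every target.
Total install cost: 6.
No cover costs less than 6.

6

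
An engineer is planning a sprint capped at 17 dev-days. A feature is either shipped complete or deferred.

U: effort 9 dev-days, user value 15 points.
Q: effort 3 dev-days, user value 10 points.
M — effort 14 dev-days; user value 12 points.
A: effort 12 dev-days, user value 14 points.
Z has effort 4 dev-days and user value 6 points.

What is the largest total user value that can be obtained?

Allowing fractional choices, the relaxed optimum would be about 32.2, but features are indivisible.
U + Q: effort 9 + 3 = 12 ≤ 17, user value 15 + 10 = 25.
U + Q + Z: effort 9 + 3 + 4 = 16 ≤ 17, user value 15 + 10 + 6 = 31.
Best is U, Q, and Z with total user value 31.

31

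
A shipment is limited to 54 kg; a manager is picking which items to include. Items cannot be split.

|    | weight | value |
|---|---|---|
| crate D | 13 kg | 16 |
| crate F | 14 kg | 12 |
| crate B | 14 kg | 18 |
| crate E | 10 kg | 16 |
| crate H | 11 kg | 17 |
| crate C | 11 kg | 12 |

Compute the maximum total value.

67

Allowing fractional choices, the relaxed optimum would be about 73.5, but items are indivisible.
crate D + crate B + crate E + crate H: weight 13 + 14 + 10 + 11 = 48 ≤ 54, value 16 + 18 + 16 + 17 = 67.
crate F + crate B + crate E + crate H: weight 14 + 14 + 10 + 11 = 49 ≤ 54, value 12 + 18 + 16 + 17 = 63.
crate B + crate E + crate H + crate C: weight 14 + 10 + 11 + 11 = 46 ≤ 54, value 18 + 16 + 17 + 12 = 63.
Best is crate D, crate B, crate E, and crate H with total value 67.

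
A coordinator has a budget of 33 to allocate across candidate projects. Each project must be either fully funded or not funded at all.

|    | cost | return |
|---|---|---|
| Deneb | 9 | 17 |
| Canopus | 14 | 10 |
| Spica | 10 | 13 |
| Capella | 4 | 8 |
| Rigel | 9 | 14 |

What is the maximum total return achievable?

52

This is an integer program with binary decision variables.
Allowing fractional choices, the relaxed optimum would be about 52.7, but projects are indivisible.
Deneb + Spica + Rigel: cost 9 + 10 + 9 = 28 ≤ 33, return 17 + 13 + 14 = 44.
Deneb + Spica + Capella + Rigel: cost 9 + 10 + 4 + 9 = 32 ≤ 33, return 17 + 13 + 8 + 14 = 52.
Best is Deneb, Spica, Capella, and Rigel with total return 52.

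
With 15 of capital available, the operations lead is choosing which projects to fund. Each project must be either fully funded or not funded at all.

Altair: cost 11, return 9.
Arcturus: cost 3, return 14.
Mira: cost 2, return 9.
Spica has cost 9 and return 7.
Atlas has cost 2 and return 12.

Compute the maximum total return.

35

Allowing fractional choices, the relaxed optimum would be about 41.5, but projects are indivisible.
Arcturus + Mira + Atlas: cost 3 + 2 + 2 = 7 ≤ 15, return 14 + 9 + 12 = 35.
Arcturus + Mira + Spica: cost 3 + 2 + 9 = 14 ≤ 15, return 14 + 9 + 7 = 30.
Arcturus + Spica + Atlas: cost 3 + 9 + 2 = 14 ≤ 15, return 14 + 7 + 12 = 33.
Best is Arcturus, Mira, and Atlas with total return 35.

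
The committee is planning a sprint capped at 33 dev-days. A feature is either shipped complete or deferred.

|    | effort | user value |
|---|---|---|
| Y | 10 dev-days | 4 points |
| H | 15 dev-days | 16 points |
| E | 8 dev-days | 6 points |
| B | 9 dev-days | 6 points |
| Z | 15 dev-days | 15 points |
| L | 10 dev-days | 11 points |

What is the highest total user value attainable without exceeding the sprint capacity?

33

H + E + L: effort 15 + 8 + 10 = 33 ≤ 33, user value 16 + 6 + 11 = 33.
E + Z + L: effort 8 + 15 + 10 = 33 ≤ 33, user value 6 + 15 + 11 = 32.
H + Z: effort 15 + 15 = 30 ≤ 33, user value 16 + 15 = 31.
Best is H, E, and L with total user value 33.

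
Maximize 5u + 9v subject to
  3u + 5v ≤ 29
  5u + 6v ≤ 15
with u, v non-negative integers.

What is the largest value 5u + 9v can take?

(u,v)=(0,2) is feasible, giving 18.
(u,v)=(1,1) is feasible, giving 14.
(u,v)=(0,1) is feasible, giving 9.
The best lattice point is (0,2), giving 18.

18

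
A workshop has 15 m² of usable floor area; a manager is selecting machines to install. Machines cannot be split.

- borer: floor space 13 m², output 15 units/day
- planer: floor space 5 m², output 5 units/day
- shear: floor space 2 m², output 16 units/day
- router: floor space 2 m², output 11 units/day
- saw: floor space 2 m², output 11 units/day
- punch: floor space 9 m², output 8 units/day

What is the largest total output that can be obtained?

This is an integer program with binary decision variables.
Take shear, router, saw, and punch: floor space 2 + 2 + 2 + 9 = 15 ≤ 15, output 16 + 11 + 11 + 8 = 46.
No other feasible combination does better.

46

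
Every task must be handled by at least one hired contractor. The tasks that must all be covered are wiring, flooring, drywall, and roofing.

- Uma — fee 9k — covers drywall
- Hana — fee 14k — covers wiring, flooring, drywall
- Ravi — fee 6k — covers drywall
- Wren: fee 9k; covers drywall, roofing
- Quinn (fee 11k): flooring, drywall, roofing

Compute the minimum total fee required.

This is a weighted set-cover instance.
The greedy cost-per-new-task heuristic would pick Quinn and Hana for 25, but a cheaper cover exists.
Choose Hana and Wren: together they cover wiring, flooring, drywall, roofing — every task.
Total fee: 14 + 9 = 23.
No cover costs less than 23.

23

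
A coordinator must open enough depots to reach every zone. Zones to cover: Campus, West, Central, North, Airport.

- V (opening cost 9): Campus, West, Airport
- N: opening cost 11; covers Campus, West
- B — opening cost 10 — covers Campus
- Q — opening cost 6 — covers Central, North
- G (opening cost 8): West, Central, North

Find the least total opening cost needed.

Choose V and Q: together they cover Campus, West, Central, North, Airport — every zone.
Total opening cost: 9 + 6 = 15.

15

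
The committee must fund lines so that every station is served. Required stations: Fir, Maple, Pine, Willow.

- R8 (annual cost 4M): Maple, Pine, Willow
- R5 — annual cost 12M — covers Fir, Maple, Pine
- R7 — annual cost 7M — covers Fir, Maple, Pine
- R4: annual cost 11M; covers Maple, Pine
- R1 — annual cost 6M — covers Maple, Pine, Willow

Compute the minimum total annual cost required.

This is an integer covering problem.
Choose R8 and R7: together they cover Fir, Maple, Pine, Willow — every station.
Total annual cost: 4 + 7 = 11.
No cover costs less than 11.

11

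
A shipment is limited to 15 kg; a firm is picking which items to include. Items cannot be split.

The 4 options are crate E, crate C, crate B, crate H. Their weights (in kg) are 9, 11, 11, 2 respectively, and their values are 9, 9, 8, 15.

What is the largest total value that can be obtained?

This is a 0-1 knapsack instance.
Allowing fractional choices, the relaxed optimum would be about 27.3, but items are indivisible.
crate E + crate H: weight 9 + 2 = 11 ≤ 15, value 9 + 15 = 24.
crate B + crate H: weight 11 + 2 = 13 ≤ 15, value 8 + 15 = 23.
crate C + crate H: weight 11 + 2 = 13 ≤ 15, value 9 + 15 = 24.
The maximum value is 24; one optimal choice is crate E and crate H.

24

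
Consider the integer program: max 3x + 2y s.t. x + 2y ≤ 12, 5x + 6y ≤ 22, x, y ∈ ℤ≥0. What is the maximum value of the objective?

12

The continuous relaxation peaks at (4.4, 0) with value 13.20; rounding to a feasible lattice point costs some objective.
(x,y)=(4,0): 1·4+2·0=4≤12, 5·4+6·0=20≤22, objective 12.
(x,y)=(3,1): 1·3+2·1=5≤12, 5·3+6·1=21≤22, objective 11.
(x,y)=(3,0): 1·3+2·0=3≤12, 5·3+6·0=15≤22, objective 9.
No feasible integer point exceeds 12.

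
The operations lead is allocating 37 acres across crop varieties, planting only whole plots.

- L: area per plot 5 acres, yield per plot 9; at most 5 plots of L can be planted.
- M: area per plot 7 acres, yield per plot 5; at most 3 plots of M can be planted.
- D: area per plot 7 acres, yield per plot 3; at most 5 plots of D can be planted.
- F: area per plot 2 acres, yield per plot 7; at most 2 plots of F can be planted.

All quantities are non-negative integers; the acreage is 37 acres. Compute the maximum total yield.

64

5×L, 1×M, and 2×F: area 36 ≤ 37, yield 5·9 + 1·5 + 2·7 = 64.
5×L, 1×D, and 2×F: area 36 ≤ 37, yield 5·9 + 1·3 + 2·7 = 62.
Best is 64.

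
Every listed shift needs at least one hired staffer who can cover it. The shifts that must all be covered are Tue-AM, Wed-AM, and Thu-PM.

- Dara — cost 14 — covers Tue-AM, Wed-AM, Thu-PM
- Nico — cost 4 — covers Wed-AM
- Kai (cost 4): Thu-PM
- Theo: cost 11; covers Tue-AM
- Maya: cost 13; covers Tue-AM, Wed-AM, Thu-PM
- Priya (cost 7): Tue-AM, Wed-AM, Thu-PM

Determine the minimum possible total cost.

7

This is an integer covering problem.
Priya alone covers Tue-AM, Wed-AM, Thu-PM — every shift.
Total cost: 7.
No cover costs less than 7.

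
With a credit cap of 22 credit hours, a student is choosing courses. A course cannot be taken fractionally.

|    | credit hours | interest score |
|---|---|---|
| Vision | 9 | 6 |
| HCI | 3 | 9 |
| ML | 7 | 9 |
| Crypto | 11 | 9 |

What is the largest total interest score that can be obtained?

27

Allowing fractional choices, the relaxed optimum would be about 27.7, but courses are indivisible.
HCI + ML + Crypto: credit hours 3 + 7 + 11 = 21 ≤ 22, interest score 9 + 9 + 9 = 27.
Vision + HCI + ML: credit hours 9 + 3 + 7 = 19 ≤ 22, interest score 6 + 9 + 9 = 24.
HCI + ML: credit hours 3 + 7 = 10 ≤ 22, interest score 9 + 9 = 18.
Best is HCI, ML, and Crypto with total interest score 27.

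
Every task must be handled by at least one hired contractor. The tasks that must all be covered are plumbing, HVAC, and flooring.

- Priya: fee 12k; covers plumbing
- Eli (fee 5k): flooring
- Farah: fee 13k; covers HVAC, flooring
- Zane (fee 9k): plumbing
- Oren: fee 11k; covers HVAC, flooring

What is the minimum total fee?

The greedy cost-per-new-task heuristic would pick Eli, Zane, and Oren for 25, but a cheaper cover exists.
Choose Zane and Oren: together they cover plumbing, HVAC, flooring — every task.
Total fee: 9 + 11 = 20.
No cover costs less than 20.

20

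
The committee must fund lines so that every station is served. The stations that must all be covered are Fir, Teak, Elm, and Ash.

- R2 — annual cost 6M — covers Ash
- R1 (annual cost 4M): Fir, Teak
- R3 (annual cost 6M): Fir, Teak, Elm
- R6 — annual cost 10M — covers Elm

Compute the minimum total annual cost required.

12

The greedy cost-per-new-station heuristic would pick R1, R2, and R3 for 16, but a cheaper cover exists.
Choose R2 and R3: together they cover Fir, Teak, Elm, Ash — every station.
Total annual cost: 6 + 6 = 12.
No cover costs less than 12.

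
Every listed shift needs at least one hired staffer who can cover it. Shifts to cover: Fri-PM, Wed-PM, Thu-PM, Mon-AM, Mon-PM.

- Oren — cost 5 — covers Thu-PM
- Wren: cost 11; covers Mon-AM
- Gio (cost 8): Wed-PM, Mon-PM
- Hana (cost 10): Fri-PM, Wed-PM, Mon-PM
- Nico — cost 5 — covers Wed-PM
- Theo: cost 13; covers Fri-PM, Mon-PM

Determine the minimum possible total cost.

This is an integer covering problem.
Choose Oren, Wren, and Hana: together they cover Fri-PM, Wed-PM, Thu-PM, Mon-AM, Mon-PM — every shift.
Total cost: 5 + 11 + 10 = 26.
No cover costs less than 26.

26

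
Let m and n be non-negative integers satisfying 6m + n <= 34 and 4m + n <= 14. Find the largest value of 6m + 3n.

42

(m,n)=(0,14): 6·0+1·14=14≤34, 4·0+1·14=14≤14, objective 42.
(m,n)=(0,13): 6·0+1·13=13≤34, 4·0+1·13=13≤14, objective 39.
The best lattice point is (0,14), giving 42.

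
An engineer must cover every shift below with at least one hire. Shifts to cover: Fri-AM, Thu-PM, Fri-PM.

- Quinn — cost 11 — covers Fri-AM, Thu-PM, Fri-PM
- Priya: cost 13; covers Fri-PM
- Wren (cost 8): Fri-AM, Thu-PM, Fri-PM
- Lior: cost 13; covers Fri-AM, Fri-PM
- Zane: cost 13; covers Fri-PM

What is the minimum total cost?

Wren alone covers Fri-AM, Thu-PM, Fri-PM — every shift.
Total cost: 8.
No cover costs less than 8.

8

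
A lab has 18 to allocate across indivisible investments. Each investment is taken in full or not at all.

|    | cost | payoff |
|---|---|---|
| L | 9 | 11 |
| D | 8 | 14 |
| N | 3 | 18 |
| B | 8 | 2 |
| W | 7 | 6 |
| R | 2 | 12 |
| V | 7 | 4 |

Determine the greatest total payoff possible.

44

Allowing fractional choices, the relaxed optimum would be about 50.1, but investments are indivisible.
L + N + R: cost 9 + 3 + 2 = 14 ≤ 18, payoff 11 + 18 + 12 = 41.
D + N + R: cost 8 + 3 + 2 = 13 ≤ 18, payoff 14 + 18 + 12 = 44.
D + N + W: cost 8 + 3 + 7 = 18 ≤ 18, payoff 14 + 18 + 6 = 38.
Best is D, N, and R with total payoff 44.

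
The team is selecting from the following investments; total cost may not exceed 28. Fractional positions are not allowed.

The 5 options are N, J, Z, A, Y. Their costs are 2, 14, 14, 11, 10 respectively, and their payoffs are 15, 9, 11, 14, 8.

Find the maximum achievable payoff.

40

Allowing fractional choices, the relaxed optimum would be about 40.9, but investments are indivisible.
N + Z + A: cost 2 + 14 + 11 = 27 ≤ 28, payoff 15 + 11 + 14 = 40.
N + J + A: cost 2 + 14 + 11 = 27 ≤ 28, payoff 15 + 9 + 14 = 38.
N + A + Y: cost 2 + 11 + 10 = 23 ≤ 28, payoff 15 + 14 + 8 = 37.
Best is N, Z, and A with total payoff 40.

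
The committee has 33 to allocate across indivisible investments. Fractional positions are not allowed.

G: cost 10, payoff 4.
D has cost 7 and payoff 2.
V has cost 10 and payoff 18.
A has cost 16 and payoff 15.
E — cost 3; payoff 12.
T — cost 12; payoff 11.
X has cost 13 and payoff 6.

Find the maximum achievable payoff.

45

Allowing fractional choices, the relaxed optimum would be about 48.7, but investments are indivisible.
D + V + E + T: cost 7 + 10 + 3 + 12 = 32 ≤ 33, payoff 2 + 18 + 12 + 11 = 43.
V + A + E: cost 10 + 16 + 3 = 29 ≤ 33, payoff 18 + 15 + 12 = 45.
V + E + T: cost 10 + 3 + 12 = 25 ≤ 33, payoff 18 + 12 + 11 = 41.
Best is V, A, and E with total payoff 45.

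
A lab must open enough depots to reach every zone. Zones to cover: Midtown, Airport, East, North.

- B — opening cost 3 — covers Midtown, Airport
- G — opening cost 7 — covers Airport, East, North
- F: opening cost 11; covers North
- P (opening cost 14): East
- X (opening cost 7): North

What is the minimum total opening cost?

10

Choose B and G: together they cover Midtown, Airport, East, North — every zone.
Total opening cost: 3 + 7 = 10.
No cover costs less than 10.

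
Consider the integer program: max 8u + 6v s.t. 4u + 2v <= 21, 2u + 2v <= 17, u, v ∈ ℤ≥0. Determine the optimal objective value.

Relaxing integrality, the LP optimum is 55.00 at (u,v) = (2, 6.5), which is not an integer point.
(u,v)=(2,6): 4·2+2·6=20≤21, 2·2+2·6=16≤17, objective 52.
(u,v)=(1,7): 4·1+2·7=18≤21, 2·1+2·7=16≤17, objective 50.
(u,v)=(2,5): 4·2+2·5=18≤21, 2·2+2·5=14≤17, objective 46.
Maximum is 52 at (u,v)=(2,6).

52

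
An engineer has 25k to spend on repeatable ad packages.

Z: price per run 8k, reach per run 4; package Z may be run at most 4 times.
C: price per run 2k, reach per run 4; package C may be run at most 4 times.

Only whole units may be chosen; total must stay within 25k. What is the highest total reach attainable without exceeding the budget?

24

This is a bounded integer knapsack.
2×Z and 4×C: price 24 ≤ 25, reach 2·4 + 4·4 = 24.
1×Z and 4×C: price 16 ≤ 25, reach 1·4 + 4·4 = 20.
Best is 24.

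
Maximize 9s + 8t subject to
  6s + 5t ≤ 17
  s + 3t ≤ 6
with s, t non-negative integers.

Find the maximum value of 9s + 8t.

26

Relaxing integrality, the LP optimum is 26.23 at (s,t) = (1.62, 1.46), which is not an integer point.
(s,t)=(2,1): 6·2+5·1=17≤17, 1·2+3·1=5≤6, objective 26.
(s,t)=(2,0): 6·2+5·0=12≤17, 1·2+3·0=2≤6, objective 18.
(s,t)=(1,1): 6·1+5·1=11≤17, 1·1+3·1=4≤6, objective 17.
No feasible integer point exceeds 26.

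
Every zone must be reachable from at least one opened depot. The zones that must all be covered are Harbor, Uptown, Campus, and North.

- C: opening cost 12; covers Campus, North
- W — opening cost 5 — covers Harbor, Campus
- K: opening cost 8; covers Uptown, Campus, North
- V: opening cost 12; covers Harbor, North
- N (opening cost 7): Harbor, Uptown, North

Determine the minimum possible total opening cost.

12

This is a weighted set-cover instance.
Choose W and N: together they cover Harbor, Uptown, Campus, North — every zone.
Total opening cost: 5 + 7 = 12.
No cover costs less than 12.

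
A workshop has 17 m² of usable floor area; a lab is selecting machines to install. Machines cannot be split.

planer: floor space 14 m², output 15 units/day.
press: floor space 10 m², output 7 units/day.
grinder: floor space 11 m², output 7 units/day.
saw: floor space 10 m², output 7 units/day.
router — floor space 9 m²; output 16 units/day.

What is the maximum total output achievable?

16

Allowing fractional choices, the relaxed optimum would be about 24.6, but machines are indivisible.
planer: floor space 14 ≤ 17, output 15.
router: floor space 9 ≤ 17, output 16.
press: floor space 10 ≤ 17, output 7.
Best is router with total output 16.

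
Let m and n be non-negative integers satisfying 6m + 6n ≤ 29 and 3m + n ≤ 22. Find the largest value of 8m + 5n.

The continuous relaxation peaks at (4.83, 0) with value 38.67; rounding to a feasible lattice point costs some objective.
(m,n)=(4,0): 6·4+6·0=24≤29, 3·4+1·0=12≤22, objective 32.
(m,n)=(3,1): 6·3+6·1=24≤29, 3·3+1·1=10≤22, objective 29.
(m,n)=(3,0): 6·3+6·0=18≤29, 3·3+1·0=9≤22, objective 24.
The best lattice point is (4,0), giving 32.

32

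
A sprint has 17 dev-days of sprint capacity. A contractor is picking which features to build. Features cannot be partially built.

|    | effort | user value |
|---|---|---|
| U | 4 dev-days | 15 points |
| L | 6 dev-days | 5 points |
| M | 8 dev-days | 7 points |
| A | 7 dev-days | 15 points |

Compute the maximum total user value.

This is a 0-1 knapsack instance.
Take U, L, and A: effort 4 + 6 + 7 = 17 ≤ 17, user value 15 + 5 + 15 = 35.
No other feasible combination does better.

35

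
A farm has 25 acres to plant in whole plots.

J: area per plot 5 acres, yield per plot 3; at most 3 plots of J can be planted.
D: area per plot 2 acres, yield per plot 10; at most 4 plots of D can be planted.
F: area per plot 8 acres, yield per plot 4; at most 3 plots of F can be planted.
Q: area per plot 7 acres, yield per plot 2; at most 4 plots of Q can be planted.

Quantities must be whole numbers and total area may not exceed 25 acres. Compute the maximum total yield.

49

This is a bounded integer knapsack.
4×D and 2×F: area 24 ≤ 25, yield 4·10 + 2·4 = 48.
3×J and 4×D: area 23 ≤ 25, yield 3·3 + 4·10 = 49.
Best is 49.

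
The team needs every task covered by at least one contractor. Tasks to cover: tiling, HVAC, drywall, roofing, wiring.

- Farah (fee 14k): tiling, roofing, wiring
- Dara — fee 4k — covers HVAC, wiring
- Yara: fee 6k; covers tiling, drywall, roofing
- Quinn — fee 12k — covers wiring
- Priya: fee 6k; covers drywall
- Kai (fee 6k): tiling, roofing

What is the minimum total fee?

10

Choose Dara and Yara: together they cover tiling, HVAC, drywall, roofing, wiring — every task.
Total fee: 4 + 6 = 10.
No cover costs less than 10.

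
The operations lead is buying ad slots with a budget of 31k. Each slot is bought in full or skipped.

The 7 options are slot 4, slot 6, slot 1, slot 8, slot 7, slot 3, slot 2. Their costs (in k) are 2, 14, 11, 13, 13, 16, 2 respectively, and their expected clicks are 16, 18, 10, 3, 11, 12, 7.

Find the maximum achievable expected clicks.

52

Allowing fractional choices, the relaxed optimum would be about 52.7, but ad slots are indivisible.
slot 4 + slot 6 + slot 1 + slot 2: cost 2 + 14 + 11 + 2 = 29 ≤ 31, expected clicks 16 + 18 + 10 + 7 = 51.
slot 4 + slot 6 + slot 7 + slot 2: cost 2 + 14 + 13 + 2 = 31 ≤ 31, expected clicks 16 + 18 + 11 + 7 = 52.
Best is slot 4, slot 6, slot 7, and slot 2 with total expected clicks 52.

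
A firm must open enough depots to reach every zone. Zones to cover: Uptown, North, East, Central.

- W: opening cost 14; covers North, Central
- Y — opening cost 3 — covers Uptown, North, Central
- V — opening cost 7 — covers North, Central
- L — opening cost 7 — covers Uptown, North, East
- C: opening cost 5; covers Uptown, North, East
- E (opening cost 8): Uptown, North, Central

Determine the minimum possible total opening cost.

This is a weighted set-cover instance.
Choose Y and C: together they cover Uptown, North, East, Central — every zone.
Total opening cost: 3 + 5 = 8.

8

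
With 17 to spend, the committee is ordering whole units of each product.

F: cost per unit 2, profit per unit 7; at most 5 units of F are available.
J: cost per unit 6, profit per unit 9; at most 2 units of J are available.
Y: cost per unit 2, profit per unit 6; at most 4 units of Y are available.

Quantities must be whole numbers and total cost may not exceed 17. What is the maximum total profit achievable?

F has the best ratio (7/2); taking only F gives at most 5×7 = 35 (stopped by the supply cap of 5).
Mixing does better — 5×F and 3×Y: cost 16 ≤ 17, profit 5·7 + 3·6 = 53.

53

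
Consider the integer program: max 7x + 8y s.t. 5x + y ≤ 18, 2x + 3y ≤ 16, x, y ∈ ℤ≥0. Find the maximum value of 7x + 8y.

46

Relaxing integrality, the LP optimum is 47.54 at (x,y) = (2.92, 3.38), which is not an integer point.
(x,y)=(2,4): 5·2+1·4=14≤18, 2·2+3·4=16≤16, objective 46.
(x,y)=(3,3): 5·3+1·3=18≤18, 2·3+3·3=15≤16, objective 45.
(x,y)=(1,4): 5·1+1·4=9≤18, 2·1+3·4=14≤16, objective 39.
(x,y)=(2,3): 5·2+1·3=13≤18, 2·2+3·3=13≤16, objective 38.
No feasible integer point exceeds 46.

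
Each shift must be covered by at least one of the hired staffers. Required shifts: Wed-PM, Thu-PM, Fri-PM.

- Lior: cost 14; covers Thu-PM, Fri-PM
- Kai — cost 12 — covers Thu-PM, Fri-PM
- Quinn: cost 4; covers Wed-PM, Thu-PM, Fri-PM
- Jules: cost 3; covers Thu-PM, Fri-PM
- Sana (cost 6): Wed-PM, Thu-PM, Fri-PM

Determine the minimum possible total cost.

Quinn alone covers Wed-PM, Thu-PM, Fri-PM — every shift.
Total cost: 4.

4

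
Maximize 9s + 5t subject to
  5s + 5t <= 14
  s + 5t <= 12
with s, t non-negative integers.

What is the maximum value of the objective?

18

The continuous relaxation peaks at (2.8, 0) with value 25.20; rounding to a feasible lattice point costs some objective.
(s,t)=(2,0): 5·2+5·0=10≤14, 1·2+5·0=2≤12, objective 18.
(s,t)=(1,1): 5·1+5·1=10≤14, 1·1+5·1=6≤12, objective 14.
(s,t)=(1,0): 5·1+5·0=5≤14, 1·1+5·0=1≤12, objective 9.
Maximum is 18 at (s,t)=(2,0).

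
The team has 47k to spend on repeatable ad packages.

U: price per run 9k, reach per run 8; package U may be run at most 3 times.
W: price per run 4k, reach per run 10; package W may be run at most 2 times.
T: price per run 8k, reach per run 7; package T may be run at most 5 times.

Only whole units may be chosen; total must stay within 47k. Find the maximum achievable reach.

51

This is a bounded integer knapsack.
W has the best ratio (10/4); taking only W gives at most 2×10 = 20 (stopped by the supply cap of 2).
Mixing does better — 3×U, 2×W, and 1×T: price 43 ≤ 47, reach 3·8 + 2·10 + 1·7 = 51.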